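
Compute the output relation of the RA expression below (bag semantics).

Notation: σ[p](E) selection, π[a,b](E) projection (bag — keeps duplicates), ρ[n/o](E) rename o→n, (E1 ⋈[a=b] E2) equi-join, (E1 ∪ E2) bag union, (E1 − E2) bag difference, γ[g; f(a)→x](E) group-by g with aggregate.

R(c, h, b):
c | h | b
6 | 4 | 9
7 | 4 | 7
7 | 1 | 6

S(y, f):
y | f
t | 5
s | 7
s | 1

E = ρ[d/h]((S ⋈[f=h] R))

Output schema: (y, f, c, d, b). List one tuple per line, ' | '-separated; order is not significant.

Stepwise |·|:
  S → 3
  R → 3
  (S ⋈[f=h] R) → 1
  ρ[d/h]((S ⋈[f=h] R)) → 1

== RESULT ==
y | f | c | d | b
s | 1 | 7 | 1 | 6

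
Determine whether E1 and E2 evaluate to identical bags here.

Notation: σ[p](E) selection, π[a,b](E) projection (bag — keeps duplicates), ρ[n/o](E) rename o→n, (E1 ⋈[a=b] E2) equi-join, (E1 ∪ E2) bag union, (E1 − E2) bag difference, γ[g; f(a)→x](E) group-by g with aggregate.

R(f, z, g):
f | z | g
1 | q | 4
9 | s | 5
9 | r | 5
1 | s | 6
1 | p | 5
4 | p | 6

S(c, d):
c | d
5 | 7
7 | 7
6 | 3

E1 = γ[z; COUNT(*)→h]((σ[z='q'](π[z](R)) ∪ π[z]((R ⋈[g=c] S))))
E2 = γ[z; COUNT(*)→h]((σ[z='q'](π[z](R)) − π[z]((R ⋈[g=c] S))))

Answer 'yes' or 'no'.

E1 subexpression sizes:
  R → 6
  π[z](R) → 6
  σ[z='q'](π[z](R)) → 1
  R → 6
  S → 3
  (R ⋈[g=c] S) → 5
  π[z]((R ⋈[g=c] S)) → 5
  (σ[z='q'](π[z](R)) ∪ π[z]((R ⋈[g=c] S))) → 6
  γ[z; COUNT(*)→h]((σ[z='q'](π[z](R)) ∪ π[z]((R ⋈[g=c] S)))) → 4
E2 subexpression sizes:
  R → 6
  π[z](R) → 6
  σ[z='q'](π[z](R)) → 1
  R → 6
  S → 3
  (R ⋈[g=c] S) → 5
  π[z]((R ⋈[g=c] S)) → 5
  (σ[z='q'](π[z](R)) − π[z]((R ⋈[g=c] S))) → 1
  γ[z; COUNT(*)→h]((σ[z='q'](π[z](R)) − π[z]((R ⋈[g=c] S)))) → 1

E1 result:
z | h
p | 2
q | 1
r | 1
s | 2
E2 result:
z | h
q | 1
Witness: ('r', 1) appears 1× in E1 but 0× in E2.

no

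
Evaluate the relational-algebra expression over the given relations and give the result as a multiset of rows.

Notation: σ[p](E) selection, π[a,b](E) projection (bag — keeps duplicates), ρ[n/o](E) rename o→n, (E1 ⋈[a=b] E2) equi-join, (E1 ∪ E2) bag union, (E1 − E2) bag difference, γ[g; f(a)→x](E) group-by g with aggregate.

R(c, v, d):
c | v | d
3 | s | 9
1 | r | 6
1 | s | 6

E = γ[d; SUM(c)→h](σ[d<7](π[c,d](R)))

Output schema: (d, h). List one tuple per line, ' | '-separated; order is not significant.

Subexpression sizes:
  R → 3
  π[c,d](R) → 3
  σ[d<7](π[c,d](R)) → 2
  γ[d; SUM(c)→h](σ[d<7](π[c,d](R))) → 1

== RESULT ==
d | h
6 | 2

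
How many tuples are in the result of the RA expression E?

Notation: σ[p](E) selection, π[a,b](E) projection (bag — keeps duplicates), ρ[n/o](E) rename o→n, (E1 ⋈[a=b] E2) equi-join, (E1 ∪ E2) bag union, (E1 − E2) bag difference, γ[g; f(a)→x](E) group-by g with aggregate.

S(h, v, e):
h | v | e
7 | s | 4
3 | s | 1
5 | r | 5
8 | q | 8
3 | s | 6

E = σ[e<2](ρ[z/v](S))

Per-node cardinality:
  S → 5
  ρ[z/v](S) → 5
  σ[e<2](ρ[z/v](S)) → 1

|E| = 1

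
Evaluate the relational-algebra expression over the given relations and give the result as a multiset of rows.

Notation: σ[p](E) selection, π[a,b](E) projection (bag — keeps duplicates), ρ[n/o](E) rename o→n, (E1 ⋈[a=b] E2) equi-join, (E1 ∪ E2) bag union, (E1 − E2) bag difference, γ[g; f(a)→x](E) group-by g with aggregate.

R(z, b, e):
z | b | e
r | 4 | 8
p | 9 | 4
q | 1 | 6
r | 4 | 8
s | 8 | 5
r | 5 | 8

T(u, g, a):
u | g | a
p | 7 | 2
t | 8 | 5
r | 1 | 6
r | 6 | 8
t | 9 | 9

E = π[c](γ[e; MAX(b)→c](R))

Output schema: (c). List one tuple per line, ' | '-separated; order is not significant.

Per-node cardinality:
  R → 6
  γ[e; MAX(b)→c](R) → 4
  π[c](γ[e; MAX(b)→c](R)) → 4

== RESULT ==
c
1
5
8
9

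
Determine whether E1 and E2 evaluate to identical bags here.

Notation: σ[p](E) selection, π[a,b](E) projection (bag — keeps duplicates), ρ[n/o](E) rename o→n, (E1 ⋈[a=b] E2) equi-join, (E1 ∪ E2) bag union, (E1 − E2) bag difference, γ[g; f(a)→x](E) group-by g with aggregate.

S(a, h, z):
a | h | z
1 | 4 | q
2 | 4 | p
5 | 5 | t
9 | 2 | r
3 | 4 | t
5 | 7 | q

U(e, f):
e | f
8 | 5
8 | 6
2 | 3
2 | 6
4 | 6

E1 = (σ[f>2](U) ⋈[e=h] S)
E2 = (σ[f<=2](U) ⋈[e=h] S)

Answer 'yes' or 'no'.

E1 row counts bottom-up:
  U → 5
  σ[f>2](U) → 5
  S → 6
  (σ[f>2](U) ⋈[e=h] S) → 5
E2 row counts bottom-up:
  U → 5
  σ[f<=2](U) → 0
  S → 6
  (σ[f<=2](U) ⋈[e=h] S) → 0

E1 result:
e | f | a | h | z
2 | 3 | 9 | 2 | r
2 | 6 | 9 | 2 | r
4 | 6 | 1 | 4 | q
4 | 6 | 2 | 4 | p
4 | 6 | 3 | 4 | t
E2 result:
e | f | a | h | z
(0 rows)
Witness: (2, 6, 9, 2, 'r') appears 1× in E1 but 0× in E2.

no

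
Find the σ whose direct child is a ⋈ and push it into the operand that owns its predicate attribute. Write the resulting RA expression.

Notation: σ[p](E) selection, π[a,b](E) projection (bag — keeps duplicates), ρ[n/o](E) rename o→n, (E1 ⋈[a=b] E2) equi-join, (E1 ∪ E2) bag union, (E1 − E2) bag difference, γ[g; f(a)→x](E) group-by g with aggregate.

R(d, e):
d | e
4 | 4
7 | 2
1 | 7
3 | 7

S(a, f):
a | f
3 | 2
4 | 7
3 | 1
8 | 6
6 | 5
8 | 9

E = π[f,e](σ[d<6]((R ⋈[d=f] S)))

σ filters on d, owned by the left side.
E' = π[f,e]((σ[d<6](R) ⋈[d=f] S))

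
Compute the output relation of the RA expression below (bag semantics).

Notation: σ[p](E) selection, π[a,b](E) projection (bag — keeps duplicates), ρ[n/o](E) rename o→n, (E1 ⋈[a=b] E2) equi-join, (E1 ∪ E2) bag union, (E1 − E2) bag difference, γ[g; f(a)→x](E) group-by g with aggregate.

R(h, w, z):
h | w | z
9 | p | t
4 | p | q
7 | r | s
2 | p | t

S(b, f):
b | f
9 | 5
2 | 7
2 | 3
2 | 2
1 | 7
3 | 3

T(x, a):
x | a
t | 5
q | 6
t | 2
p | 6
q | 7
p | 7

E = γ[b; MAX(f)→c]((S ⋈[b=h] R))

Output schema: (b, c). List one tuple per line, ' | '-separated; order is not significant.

Row counts bottom-up:
  S → 6
  R → 4
  (S ⋈[b=h] R) → 4
  γ[b; MAX(f)→c]((S ⋈[b=h] R)) → 2

== RESULT ==
b | c
2 | 7
9 | 5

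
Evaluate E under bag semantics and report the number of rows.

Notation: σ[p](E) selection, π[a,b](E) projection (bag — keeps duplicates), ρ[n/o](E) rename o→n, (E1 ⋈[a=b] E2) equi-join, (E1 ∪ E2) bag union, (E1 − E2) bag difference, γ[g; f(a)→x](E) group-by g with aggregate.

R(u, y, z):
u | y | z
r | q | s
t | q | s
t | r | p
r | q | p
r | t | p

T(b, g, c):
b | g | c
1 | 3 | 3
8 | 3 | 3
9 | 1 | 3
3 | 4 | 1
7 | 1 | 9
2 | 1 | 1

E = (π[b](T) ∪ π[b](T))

Subexpression sizes:
  T → 6
  π[b](T) → 6
  T → 6
  π[b](T) → 6
  (π[b](T) ∪ π[b](T)) → 12

|E| = 12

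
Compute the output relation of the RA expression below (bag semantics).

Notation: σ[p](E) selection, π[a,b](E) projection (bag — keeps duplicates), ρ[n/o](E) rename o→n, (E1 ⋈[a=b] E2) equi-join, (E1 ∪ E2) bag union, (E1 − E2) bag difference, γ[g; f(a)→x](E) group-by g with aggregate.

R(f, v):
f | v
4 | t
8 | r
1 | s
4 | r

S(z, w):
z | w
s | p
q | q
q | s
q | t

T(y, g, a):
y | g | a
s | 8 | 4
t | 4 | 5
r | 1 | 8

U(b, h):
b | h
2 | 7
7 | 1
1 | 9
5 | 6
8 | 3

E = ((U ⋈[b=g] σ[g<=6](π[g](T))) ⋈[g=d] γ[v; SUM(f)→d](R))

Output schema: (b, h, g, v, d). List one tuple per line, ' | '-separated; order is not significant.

Row counts bottom-up:
  U → 5
  T → 3
  π[g](T) → 3
  σ[g<=6](π[g](T)) → 2
  (U ⋈[b=g] σ[g<=6](π[g](T))) → 1
  R → 4
  γ[v; SUM(f)→d](R) → 3
  ((U ⋈[b=g] σ[g<=6](π[g](T))) ⋈[g=d] γ[v; SUM(f)→d](R)) → 1

== RESULT ==
b | h | g | v | d
1 | 9 | 1 | s | 1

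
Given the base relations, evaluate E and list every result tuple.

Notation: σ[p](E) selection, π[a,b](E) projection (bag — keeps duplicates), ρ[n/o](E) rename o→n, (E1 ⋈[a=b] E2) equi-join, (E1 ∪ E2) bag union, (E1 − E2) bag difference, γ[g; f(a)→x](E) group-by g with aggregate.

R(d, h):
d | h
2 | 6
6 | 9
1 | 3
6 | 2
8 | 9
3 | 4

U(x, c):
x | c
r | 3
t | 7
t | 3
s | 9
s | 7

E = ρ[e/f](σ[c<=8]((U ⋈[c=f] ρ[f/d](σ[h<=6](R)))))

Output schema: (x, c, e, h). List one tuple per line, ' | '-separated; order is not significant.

Stepwise |·|:
  U → 5
  R → 6
  σ[h<=6](R) → 4
  ρ[f/d](σ[h<=6](R)) → 4
  (U ⋈[c=f] ρ[f/d](σ[h<=6](R))) → 2
  σ[c<=8]((U ⋈[c=f] ρ[f/d](σ[h<=6](R)))) → 2
  ρ[e/f](σ[c<=8]((U ⋈[c=f] ρ[f/d](σ[h<=6](R))))) → 2

== RESULT ==
x | c | e | h
r | 3 | 3 | 4
t | 3 | 3 | 4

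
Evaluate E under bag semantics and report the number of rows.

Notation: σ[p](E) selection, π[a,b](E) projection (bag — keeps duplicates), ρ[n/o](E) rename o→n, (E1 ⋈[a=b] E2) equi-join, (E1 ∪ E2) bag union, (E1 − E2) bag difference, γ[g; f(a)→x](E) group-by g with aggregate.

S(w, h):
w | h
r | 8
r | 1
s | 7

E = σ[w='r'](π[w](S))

Per-node cardinality:
  S → 3
  π[w](S) → 3
  σ[w='r'](π[w](S)) → 2

|E| = 2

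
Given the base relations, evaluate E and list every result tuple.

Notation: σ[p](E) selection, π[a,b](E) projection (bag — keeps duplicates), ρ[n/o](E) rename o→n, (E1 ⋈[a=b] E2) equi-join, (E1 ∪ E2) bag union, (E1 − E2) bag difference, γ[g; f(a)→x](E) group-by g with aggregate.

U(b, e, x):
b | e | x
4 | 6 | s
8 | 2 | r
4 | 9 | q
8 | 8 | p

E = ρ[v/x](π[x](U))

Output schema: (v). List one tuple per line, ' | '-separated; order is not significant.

Per-node cardinality:
  U → 4
  π[x](U) → 4
  ρ[v/x](π[x](U)) → 4

== RESULT ==
v
p
q
r
s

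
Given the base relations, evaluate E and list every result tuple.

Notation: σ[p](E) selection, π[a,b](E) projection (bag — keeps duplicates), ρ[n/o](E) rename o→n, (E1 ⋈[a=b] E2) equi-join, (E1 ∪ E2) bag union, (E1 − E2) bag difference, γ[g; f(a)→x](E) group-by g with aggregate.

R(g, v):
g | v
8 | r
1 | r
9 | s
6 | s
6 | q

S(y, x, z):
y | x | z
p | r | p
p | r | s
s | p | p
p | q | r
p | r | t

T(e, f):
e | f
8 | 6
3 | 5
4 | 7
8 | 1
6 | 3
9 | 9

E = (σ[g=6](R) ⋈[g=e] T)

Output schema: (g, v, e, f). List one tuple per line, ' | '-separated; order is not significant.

Per-node cardinality:
  R → 5
  σ[g=6](R) → 2
  T → 6
  (σ[g=6](R) ⋈[g=e] T) → 2

== RESULT ==
g | v | e | f
6 | q | 6 | 3
6 | s | 6 | 3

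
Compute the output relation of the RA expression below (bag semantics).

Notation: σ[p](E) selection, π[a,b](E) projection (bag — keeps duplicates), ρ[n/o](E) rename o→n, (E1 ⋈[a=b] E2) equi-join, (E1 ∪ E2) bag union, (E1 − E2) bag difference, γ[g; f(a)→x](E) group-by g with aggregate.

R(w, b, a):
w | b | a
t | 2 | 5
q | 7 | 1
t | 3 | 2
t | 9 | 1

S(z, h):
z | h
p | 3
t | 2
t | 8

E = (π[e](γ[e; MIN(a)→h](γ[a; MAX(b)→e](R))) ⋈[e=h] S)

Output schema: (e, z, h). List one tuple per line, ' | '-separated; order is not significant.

Stepwise |·|:
  R → 4
  γ[a; MAX(b)→e](R) → 3
  γ[e; MIN(a)→h](γ[a; MAX(b)→e](R)) → 3
  π[e](γ[e; MIN(a)→h](γ[a; MAX(b)→e](R))) → 3
  S → 3
  (π[e](γ[e; MIN(a)→h](γ[a; MAX(b)→e](R))) ⋈[e=h] S) → 2

== RESULT ==
e | z | h
2 | t | 2
3 | p | 3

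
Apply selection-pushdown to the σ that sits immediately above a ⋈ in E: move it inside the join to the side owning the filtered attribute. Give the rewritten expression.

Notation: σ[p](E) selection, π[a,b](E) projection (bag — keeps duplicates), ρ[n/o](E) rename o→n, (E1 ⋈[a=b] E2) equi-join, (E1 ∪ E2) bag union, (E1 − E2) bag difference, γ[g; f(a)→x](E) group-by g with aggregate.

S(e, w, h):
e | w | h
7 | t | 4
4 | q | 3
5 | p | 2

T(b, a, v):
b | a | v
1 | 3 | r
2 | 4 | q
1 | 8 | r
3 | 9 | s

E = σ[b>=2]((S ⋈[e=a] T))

σ filters on b, owned by the right side.
E' = (S ⋈[e=a] σ[b>=2](T))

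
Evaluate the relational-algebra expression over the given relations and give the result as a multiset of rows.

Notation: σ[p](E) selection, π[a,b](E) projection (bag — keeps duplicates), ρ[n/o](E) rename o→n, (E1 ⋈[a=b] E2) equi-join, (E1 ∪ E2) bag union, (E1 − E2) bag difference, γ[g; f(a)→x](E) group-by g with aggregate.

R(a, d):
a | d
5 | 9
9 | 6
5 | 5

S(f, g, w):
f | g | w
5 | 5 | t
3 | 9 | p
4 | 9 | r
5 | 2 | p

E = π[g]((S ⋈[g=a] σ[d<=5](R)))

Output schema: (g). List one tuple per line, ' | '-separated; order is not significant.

Per-node cardinality:
  S → 4
  R → 3
  σ[d<=5](R) → 1
  (S ⋈[g=a] σ[d<=5](R)) → 1
  π[g]((S ⋈[g=a] σ[d<=5](R))) → 1

== RESULT ==
g
5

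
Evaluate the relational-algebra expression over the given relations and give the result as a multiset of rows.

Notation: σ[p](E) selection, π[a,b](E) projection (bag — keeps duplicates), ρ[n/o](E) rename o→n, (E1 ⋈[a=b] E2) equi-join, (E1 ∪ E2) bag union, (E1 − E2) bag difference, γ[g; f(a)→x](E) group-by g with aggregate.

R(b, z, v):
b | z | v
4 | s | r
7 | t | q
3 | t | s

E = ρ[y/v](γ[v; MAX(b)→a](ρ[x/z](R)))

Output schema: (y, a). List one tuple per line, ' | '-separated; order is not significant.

Subexpression sizes:
  R → 3
  ρ[x/z](R) → 3
  γ[v; MAX(b)→a](ρ[x/z](R)) → 3
  ρ[y/v](γ[v; MAX(b)→a](ρ[x/z](R))) → 3

== RESULT ==
y | a
q | 7
r | 4
s | 3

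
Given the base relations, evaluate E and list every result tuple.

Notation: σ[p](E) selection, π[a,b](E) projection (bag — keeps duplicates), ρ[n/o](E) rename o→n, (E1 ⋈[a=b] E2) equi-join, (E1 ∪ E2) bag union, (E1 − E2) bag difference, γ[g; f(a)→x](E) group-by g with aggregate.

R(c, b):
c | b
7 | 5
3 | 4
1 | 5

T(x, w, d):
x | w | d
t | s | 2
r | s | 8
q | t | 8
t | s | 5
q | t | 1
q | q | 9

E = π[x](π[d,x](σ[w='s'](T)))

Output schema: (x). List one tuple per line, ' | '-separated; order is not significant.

Per-node cardinality:
  T → 6
  σ[w='s'](T) → 3
  π[d,x](σ[w='s'](T)) → 3
  π[x](π[d,x](σ[w='s'](T))) → 3

== RESULT ==
x
r
t
t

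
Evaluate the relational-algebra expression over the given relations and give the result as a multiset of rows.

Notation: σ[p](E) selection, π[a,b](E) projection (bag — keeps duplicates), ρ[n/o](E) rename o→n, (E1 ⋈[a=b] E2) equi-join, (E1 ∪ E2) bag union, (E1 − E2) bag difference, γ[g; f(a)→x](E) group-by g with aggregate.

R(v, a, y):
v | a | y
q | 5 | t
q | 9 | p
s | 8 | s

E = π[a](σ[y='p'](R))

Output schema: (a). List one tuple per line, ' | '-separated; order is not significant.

Per-node cardinality:
  R → 3
  σ[y='p'](R) → 1
  π[a](σ[y='p'](R)) → 1

== RESULT ==
a
9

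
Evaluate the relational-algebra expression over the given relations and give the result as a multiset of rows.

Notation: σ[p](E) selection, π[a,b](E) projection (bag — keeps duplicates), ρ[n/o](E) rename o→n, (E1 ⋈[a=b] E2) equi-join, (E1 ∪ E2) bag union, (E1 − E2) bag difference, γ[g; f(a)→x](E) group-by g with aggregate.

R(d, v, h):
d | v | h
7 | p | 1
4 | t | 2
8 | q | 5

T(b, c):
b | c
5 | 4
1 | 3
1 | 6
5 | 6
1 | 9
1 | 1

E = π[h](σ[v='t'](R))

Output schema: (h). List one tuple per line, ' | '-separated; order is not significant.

Stepwise |·|:
  R → 3
  σ[v='t'](R) → 1
  π[h](σ[v='t'](R)) → 1

== RESULT ==
h
2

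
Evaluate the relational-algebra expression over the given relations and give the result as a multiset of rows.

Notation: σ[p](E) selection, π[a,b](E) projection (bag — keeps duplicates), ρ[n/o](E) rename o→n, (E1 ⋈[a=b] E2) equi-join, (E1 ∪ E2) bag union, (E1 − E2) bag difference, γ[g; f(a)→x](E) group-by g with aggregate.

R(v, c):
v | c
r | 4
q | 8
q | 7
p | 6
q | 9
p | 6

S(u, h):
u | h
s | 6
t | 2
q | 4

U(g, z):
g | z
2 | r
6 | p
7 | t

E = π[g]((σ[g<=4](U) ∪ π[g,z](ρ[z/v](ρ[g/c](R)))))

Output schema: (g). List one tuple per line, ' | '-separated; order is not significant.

Row counts bottom-up:
  U → 3
  σ[g<=4](U) → 1
  R → 6
  ρ[g/c](R) → 6
  ρ[z/v](ρ[g/c](R)) → 6
  π[g,z](ρ[z/v](ρ[g/c](R))) → 6
  (σ[g<=4](U) ∪ π[g,z](ρ[z/v](ρ[g/c](R)))) → 7
  π[g]((σ[g<=4](U) ∪ π[g,z](ρ[z/v](ρ[g/c](R))))) → 7

== RESULT ==
g
2
4
6
6
7
8
9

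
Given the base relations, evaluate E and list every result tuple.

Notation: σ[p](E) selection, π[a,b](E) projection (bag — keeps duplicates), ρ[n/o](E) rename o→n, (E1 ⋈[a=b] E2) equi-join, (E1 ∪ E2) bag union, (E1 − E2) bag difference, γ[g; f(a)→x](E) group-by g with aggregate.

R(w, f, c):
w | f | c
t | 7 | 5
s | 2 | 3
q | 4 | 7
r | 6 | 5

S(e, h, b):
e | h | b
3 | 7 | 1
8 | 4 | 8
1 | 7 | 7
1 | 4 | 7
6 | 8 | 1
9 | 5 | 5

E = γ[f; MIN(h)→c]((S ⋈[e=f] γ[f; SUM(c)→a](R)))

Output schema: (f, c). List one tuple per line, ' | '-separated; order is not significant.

Row counts bottom-up:
  S → 6
  R → 4
  γ[f; SUM(c)→a](R) → 4
  (S ⋈[e=f] γ[f; SUM(c)→a](R)) → 1
  γ[f; MIN(h)→c]((S ⋈[e=f] γ[f; SUM(c)→a](R))) → 1

== RESULT ==
f | c
6 | 8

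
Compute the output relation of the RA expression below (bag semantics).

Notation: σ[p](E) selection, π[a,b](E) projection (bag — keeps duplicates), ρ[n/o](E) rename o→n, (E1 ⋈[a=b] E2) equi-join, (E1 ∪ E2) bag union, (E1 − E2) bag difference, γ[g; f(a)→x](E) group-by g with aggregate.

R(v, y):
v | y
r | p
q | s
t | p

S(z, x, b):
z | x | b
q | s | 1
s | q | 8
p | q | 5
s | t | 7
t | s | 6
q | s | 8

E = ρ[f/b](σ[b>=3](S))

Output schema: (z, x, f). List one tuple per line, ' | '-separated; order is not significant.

Stepwise |·|:
  S → 6
  σ[b>=3](S) → 5
  ρ[f/b](σ[b>=3](S)) → 5

== RESULT ==
z | x | f
p | q | 5
q | s | 8
s | q | 8
s | t | 7
t | s | 6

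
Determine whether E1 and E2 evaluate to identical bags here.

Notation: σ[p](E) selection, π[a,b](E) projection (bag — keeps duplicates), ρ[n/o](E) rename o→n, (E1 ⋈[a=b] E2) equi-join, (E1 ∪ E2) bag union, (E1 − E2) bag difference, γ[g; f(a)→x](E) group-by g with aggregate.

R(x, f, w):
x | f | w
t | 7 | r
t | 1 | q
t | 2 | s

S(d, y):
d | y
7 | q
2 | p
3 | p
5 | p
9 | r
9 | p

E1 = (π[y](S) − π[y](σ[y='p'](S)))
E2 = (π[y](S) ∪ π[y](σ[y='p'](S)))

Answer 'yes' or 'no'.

E1 subexpression sizes:
  S → 6
  π[y](S) → 6
  S → 6
  σ[y='p'](S) → 4
  π[y](σ[y='p'](S)) → 4
  (π[y](S) − π[y](σ[y='p'](S))) → 2
E2 subexpression sizes:
  S → 6
  π[y](S) → 6
  S → 6
  σ[y='p'](S) → 4
  π[y](σ[y='p'](S)) → 4
  (π[y](S) ∪ π[y](σ[y='p'](S))) → 10

E1 result:
y
q
r
E2 result:
y
p
p
p
p
p
p
p
p
q
r
Witness: ('p',) appears 0× in E1 but 8× in E2.

no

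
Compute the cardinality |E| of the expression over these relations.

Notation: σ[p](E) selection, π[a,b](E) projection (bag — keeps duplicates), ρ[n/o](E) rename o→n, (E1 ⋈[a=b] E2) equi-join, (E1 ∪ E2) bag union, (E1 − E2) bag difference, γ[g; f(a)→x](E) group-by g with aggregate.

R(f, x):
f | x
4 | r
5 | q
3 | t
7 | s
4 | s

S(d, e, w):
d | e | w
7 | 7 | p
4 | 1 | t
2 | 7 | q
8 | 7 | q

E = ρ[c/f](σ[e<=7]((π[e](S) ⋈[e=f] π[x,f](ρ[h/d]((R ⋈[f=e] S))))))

Subexpression sizes:
  S → 4
  π[e](S) → 4
  R → 5
  S → 4
  (R ⋈[f=e] S) → 3
  ρ[h/d]((R ⋈[f=e] S)) → 3
  π[x,f](ρ[h/d]((R ⋈[f=e] S))) → 3
  (π[e](S) ⋈[e=f] π[x,f](ρ[h/d]((R ⋈[f=e] S)))) → 9
  σ[e<=7]((π[e](S) ⋈[e=f] π[x,f](ρ[h/d]((R ⋈[f=e] S))))) → 9
  ρ[c/f](σ[e<=7]((π[e](S) ⋈[e=f] π[x,f](ρ[h/d]((R ⋈[f=e] S)))))) → 9

|E| = 9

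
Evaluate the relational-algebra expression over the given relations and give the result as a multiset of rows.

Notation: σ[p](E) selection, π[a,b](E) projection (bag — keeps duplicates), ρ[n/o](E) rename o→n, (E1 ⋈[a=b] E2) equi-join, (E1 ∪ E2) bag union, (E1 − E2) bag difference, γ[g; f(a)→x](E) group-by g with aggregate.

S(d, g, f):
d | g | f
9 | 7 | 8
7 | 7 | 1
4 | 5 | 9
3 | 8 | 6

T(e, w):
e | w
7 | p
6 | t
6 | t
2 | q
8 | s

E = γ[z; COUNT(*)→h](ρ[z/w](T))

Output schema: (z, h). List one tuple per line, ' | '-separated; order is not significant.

Per-node cardinality:
  T → 5
  ρ[z/w](T) → 5
  γ[z; COUNT(*)→h](ρ[z/w](T)) → 4

== RESULT ==
z | h
p | 1
q | 1
s | 1
t | 2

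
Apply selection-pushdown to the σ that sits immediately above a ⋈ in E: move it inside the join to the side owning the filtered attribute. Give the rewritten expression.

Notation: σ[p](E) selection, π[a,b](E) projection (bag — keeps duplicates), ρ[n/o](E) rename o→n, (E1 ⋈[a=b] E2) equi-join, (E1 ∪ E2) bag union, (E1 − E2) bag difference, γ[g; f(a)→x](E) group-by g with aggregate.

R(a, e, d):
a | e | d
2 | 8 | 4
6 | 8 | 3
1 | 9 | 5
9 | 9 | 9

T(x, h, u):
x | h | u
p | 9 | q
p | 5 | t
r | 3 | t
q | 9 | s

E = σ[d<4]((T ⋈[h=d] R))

σ filters on d, owned by the right side.
E' = (T ⋈[h=d] σ[d<4](R))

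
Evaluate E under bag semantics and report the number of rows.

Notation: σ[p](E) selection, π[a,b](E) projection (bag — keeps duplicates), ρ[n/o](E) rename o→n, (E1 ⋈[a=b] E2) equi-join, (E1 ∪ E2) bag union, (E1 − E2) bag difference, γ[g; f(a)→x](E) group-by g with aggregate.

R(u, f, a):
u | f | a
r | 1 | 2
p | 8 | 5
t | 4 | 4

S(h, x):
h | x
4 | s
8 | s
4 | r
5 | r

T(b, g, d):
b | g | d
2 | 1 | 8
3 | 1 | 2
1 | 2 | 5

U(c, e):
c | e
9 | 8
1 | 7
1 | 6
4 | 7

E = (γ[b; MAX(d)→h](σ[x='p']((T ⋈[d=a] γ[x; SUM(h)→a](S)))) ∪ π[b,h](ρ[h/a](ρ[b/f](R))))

Per-node cardinality:
  T → 3
  S → 4
  γ[x; SUM(h)→a](S) → 2
  (T ⋈[d=a] γ[x; SUM(h)→a](S)) → 0
  σ[x='p']((T ⋈[d=a] γ[x; SUM(h)→a](S))) → 0
  γ[b; MAX(d)→h](σ[x='p']((T ⋈[d=a] γ[x; SUM(h)→a](S)))) → 0
  R → 3
  ρ[b/f](R) → 3
  ρ[h/a](ρ[b/f](R)) → 3
  π[b,h](ρ[h/a](ρ[b/f](R))) → 3
  (γ[b; MAX(d)→h](σ[x='p']((T ⋈[d=a] γ[x; SUM(h)→a](S)))) ∪ π[b,h](ρ[h/a](ρ[b/f](R)))) → 3

|E| = 3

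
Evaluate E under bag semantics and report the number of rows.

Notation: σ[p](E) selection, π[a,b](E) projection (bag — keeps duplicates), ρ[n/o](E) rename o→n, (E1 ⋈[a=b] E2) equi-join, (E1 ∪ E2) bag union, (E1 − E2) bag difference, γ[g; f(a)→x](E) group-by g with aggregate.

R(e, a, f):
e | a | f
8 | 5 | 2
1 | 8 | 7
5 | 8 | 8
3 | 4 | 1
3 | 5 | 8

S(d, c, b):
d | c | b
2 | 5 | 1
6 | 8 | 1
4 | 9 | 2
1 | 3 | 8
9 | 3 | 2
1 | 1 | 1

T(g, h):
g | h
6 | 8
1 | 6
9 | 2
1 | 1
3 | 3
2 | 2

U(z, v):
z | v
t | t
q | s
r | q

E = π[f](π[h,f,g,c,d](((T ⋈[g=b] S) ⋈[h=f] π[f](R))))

Per-node cardinality:
  T → 6
  S → 6
  (T ⋈[g=b] S) → 8
  R → 5
  π[f](R) → 5
  ((T ⋈[g=b] S) ⋈[h=f] π[f](R)) → 5
  π[h,f,g,c,d](((T ⋈[g=b] S) ⋈[h=f] π[f](R))) → 5
  π[f](π[h,f,g,c,d](((T ⋈[g=b] S) ⋈[h=f] π[f](R)))) → 5

|E| = 5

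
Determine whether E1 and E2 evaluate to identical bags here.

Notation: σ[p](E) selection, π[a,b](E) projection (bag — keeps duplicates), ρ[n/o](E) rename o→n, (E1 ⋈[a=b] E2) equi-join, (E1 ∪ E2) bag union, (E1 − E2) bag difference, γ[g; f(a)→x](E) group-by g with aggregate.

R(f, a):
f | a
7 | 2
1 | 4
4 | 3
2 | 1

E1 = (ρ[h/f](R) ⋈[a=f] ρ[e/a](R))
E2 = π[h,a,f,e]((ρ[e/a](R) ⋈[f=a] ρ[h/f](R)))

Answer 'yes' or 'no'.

E1 subexpression sizes:
  R → 4
  ρ[h/f](R) → 4
  R → 4
  ρ[e/a](R) → 4
  (ρ[h/f](R) ⋈[a=f] ρ[e/a](R)) → 3
E2 subexpression sizes:
  R → 4
  ρ[e/a](R) → 4
  R → 4
  ρ[h/f](R) → 4
  (ρ[e/a](R) ⋈[f=a] ρ[h/f](R)) → 3
  π[h,a,f,e]((ρ[e/a](R) ⋈[f=a] ρ[h/f](R))) → 3

E1 and E2 produce the same multiset:
h | a | f | e
1 | 4 | 4 | 3
2 | 1 | 1 | 4
7 | 2 | 2 | 1

yes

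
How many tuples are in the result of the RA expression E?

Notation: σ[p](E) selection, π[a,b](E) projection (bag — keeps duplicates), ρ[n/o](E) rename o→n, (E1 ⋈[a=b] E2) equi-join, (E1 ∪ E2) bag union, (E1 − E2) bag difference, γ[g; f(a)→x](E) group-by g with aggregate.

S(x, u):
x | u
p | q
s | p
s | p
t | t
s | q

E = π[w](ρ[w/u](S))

Row counts bottom-up:
  S → 5
  ρ[w/u](S) → 5
  π[w](ρ[w/u](S)) → 5

|E| = 5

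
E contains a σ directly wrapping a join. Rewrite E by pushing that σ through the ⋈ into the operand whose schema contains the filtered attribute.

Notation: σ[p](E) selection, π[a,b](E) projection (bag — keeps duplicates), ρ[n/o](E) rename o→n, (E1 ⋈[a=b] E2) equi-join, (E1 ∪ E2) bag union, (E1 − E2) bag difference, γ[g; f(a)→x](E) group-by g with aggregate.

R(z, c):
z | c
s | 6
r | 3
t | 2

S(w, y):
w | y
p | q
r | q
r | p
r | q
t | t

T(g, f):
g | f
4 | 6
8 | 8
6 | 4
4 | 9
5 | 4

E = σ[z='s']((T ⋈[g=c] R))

σ filters on z, owned by the right side.
E' = (T ⋈[g=c] σ[z='s'](R))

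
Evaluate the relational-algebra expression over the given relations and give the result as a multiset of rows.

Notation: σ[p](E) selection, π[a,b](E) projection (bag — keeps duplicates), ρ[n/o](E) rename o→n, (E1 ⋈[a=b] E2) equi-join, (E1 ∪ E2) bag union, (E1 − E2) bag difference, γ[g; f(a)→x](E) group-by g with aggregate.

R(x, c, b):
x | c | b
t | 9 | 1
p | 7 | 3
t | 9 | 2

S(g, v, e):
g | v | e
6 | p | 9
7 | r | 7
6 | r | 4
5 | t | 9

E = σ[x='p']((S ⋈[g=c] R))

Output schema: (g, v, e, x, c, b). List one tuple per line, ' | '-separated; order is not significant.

Per-node cardinality:
  S → 4
  R → 3
  (S ⋈[g=c] R) → 1
  σ[x='p']((S ⋈[g=c] R)) → 1

== RESULT ==
g | v | e | x | c | b
7 | r | 7 | p | 7 | 3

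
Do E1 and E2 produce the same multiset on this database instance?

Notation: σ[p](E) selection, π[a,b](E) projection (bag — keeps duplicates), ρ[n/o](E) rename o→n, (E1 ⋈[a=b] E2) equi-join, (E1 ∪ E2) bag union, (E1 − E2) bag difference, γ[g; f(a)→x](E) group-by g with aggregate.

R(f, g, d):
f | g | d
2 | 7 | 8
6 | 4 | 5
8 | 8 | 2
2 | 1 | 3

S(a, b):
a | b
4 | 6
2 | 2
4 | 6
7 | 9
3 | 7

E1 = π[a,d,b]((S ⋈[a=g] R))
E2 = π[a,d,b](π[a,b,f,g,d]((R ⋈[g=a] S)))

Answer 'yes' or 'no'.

E1 subexpression sizes:
  S → 5
  R → 4
  (S ⋈[a=g] R) → 3
  π[a,d,b]((S ⋈[a=g] R)) → 3
E2 subexpression sizes:
  R → 4
  S → 5
  (R ⋈[g=a] S) → 3
  π[a,b,f,g,d]((R ⋈[g=a] S)) → 3
  π[a,d,b](π[a,b,f,g,d]((R ⋈[g=a] S))) → 3

E1 and E2 produce the same multiset:
a | d | b
4 | 5 | 6
4 | 5 | 6
7 | 8 | 9

yes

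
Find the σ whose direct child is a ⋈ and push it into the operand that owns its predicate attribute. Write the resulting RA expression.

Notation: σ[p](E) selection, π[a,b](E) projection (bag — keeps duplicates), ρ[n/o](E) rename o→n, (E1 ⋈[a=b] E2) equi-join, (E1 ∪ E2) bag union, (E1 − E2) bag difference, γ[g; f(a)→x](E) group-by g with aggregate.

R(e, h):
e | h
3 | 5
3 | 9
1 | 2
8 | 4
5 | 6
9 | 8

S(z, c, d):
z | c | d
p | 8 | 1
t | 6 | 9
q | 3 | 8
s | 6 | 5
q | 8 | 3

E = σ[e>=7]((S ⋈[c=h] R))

σ filters on e, owned by the right side.
E' = (S ⋈[c=h] σ[e>=7](R))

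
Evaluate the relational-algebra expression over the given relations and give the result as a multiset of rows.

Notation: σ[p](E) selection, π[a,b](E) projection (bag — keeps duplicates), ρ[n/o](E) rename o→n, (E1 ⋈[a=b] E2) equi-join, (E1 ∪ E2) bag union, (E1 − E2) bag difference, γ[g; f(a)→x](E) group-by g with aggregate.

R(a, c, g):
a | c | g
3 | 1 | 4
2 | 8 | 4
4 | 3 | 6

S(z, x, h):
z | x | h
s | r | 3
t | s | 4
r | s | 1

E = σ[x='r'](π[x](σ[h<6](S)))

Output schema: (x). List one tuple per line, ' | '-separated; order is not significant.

Stepwise |·|:
  S → 3
  σ[h<6](S) → 3
  π[x](σ[h<6](S)) → 3
  σ[x='r'](π[x](σ[h<6](S))) → 1

== RESULT ==
x
r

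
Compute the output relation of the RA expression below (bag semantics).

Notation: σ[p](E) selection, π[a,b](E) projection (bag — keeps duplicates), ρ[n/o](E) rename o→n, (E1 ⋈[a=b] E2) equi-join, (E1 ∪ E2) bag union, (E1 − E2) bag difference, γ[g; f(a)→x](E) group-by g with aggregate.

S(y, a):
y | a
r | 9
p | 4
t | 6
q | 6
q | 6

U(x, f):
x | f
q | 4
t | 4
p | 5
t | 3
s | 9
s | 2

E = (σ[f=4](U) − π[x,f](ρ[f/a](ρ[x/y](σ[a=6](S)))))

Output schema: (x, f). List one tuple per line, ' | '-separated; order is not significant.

Row counts bottom-up:
  U → 6
  σ[f=4](U) → 2
  S → 5
  σ[a=6](S) → 3
  ρ[x/y](σ[a=6](S)) → 3
  ρ[f/a](ρ[x/y](σ[a=6](S))) → 3
  π[x,f](ρ[f/a](ρ[x/y](σ[a=6](S)))) → 3
  (σ[f=4](U) − π[x,f](ρ[f/a](ρ[x/y](σ[a=6](S))))) → 2

== RESULT ==
x | f
q | 4
t | 4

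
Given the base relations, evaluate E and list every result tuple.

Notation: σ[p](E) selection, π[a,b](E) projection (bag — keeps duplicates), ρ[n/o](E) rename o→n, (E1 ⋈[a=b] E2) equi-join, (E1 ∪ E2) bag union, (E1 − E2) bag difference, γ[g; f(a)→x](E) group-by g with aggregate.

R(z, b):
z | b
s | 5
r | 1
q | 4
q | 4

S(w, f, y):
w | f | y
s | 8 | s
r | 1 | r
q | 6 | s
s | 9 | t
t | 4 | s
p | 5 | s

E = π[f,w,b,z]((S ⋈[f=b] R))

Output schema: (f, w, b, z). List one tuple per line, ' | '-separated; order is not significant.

Subexpression sizes:
  S → 6
  R → 4
  (S ⋈[f=b] R) → 4
  π[f,w,b,z]((S ⋈[f=b] R)) → 4

== RESULT ==
f | w | b | z
1 | r | 1 | r
4 | t | 4 | q
4 | t | 4 | q
5 | p | 5 | s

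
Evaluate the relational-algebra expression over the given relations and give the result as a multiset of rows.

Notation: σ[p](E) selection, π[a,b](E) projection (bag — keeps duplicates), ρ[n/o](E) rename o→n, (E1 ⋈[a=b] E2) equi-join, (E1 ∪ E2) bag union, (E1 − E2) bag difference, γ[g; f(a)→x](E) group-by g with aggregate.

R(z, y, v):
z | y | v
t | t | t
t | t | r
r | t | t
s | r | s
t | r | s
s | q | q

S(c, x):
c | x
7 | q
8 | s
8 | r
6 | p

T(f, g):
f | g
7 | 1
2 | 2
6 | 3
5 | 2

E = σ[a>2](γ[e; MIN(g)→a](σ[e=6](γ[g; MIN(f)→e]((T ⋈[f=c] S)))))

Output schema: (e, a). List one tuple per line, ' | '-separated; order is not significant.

Per-node cardinality:
  T → 4
  S → 4
  (T ⋈[f=c] S) → 2
  γ[g; MIN(f)→e]((T ⋈[f=c] S)) → 2
  σ[e=6](γ[g; MIN(f)→e]((T ⋈[f=c] S))) → 1
  γ[e; MIN(g)→a](σ[e=6](γ[g; MIN(f)→e]((T ⋈[f=c] S)))) → 1
  σ[a>2](γ[e; MIN(g)→a](σ[e=6](γ[g; MIN(f)→e]((T ⋈[f=c] S))))) → 1

== RESULT ==
e | a
6 | 3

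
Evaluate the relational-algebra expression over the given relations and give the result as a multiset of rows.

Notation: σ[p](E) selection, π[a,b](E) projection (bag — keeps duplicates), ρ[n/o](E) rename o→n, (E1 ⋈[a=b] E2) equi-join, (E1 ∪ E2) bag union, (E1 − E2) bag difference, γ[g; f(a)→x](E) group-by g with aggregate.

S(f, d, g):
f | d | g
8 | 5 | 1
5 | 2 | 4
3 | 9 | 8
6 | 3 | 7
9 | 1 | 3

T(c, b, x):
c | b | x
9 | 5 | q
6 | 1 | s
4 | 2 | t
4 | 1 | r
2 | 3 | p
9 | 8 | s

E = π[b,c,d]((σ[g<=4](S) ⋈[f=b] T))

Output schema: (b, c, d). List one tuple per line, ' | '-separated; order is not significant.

Stepwise |·|:
  S → 5
  σ[g<=4](S) → 3
  T → 6
  (σ[g<=4](S) ⋈[f=b] T) → 2
  π[b,c,d]((σ[g<=4](S) ⋈[f=b] T)) → 2

== RESULT ==
b | c | d
5 | 9 | 2
8 | 9 | 5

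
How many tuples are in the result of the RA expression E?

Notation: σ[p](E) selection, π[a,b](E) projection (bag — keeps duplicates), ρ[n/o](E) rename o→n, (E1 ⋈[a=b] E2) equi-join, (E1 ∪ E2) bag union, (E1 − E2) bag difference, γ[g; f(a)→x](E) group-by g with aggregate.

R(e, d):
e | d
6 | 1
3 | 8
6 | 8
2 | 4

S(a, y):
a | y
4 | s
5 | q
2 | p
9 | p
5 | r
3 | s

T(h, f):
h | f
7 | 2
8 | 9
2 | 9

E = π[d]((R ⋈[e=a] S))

Subexpression sizes:
  R → 4
  S → 6
  (R ⋈[e=a] S) → 2
  π[d]((R ⋈[e=a] S)) → 2

|E| = 2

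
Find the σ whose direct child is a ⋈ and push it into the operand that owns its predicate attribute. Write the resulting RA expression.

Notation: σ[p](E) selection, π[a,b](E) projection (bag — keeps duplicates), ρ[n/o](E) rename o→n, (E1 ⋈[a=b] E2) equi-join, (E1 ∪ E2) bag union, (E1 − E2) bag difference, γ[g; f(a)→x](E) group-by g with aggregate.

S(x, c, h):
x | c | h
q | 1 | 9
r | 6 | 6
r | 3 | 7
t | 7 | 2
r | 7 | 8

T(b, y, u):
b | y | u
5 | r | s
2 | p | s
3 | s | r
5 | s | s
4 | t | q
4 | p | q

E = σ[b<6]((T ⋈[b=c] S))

σ filters on b, owned by the left side.
E' = (σ[b<6](T) ⋈[b=c] S)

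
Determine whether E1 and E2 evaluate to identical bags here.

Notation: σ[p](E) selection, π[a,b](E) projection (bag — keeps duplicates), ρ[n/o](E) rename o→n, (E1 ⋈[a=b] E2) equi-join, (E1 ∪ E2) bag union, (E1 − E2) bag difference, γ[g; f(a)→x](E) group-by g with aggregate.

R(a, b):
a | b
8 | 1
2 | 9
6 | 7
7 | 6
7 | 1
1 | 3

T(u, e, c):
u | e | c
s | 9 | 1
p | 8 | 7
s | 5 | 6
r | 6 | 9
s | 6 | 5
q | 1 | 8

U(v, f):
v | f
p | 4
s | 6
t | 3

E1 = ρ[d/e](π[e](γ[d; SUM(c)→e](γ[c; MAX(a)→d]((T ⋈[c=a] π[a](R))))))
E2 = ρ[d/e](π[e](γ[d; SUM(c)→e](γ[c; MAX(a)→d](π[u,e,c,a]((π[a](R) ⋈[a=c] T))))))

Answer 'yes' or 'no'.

E1 row counts bottom-up:
  T → 6
  R → 6
  π[a](R) → 6
  (T ⋈[c=a] π[a](R)) → 5
  γ[c; MAX(a)→d]((T ⋈[c=a] π[a](R))) → 4
  γ[d; SUM(c)→e](γ[c; MAX(a)→d]((T ⋈[c=a] π[a](R)))) → 4
  π[e](γ[d; SUM(c)→e](γ[c; MAX(a)→d]((T ⋈[c=a] π[a](R))))) → 4
  ρ[d/e](π[e](γ[d; SUM(c)→e](γ[c; MAX(a)→d]((T ⋈[c=a] π[a](R)))))) → 4
E2 row counts bottom-up:
  R → 6
  π[a](R) → 6
  T → 6
  (π[a](R) ⋈[a=c] T) → 5
  π[u,e,c,a]((π[a](R) ⋈[a=c] T)) → 5
  γ[c; MAX(a)→d](π[u,e,c,a]((π[a](R) ⋈[a=c] T))) → 4
  γ[d; SUM(c)→e](γ[c; MAX(a)→d](π[u,e,c,a]((π[a](R) ⋈[a=c] T)))) → 4
  π[e](γ[d; SUM(c)→e](γ[c; MAX(a)→d](π[u,e,c,a]((π[a](R) ⋈[a=c] T))))) → 4
  ρ[d/e](π[e](γ[d; SUM(c)→e](γ[c; MAX(a)→d](π[u,e,c,a]((π[a](R) ⋈[a=c] T)))))) → 4

E1 and E2 produce the same multiset:
d
1
6
7
8

yes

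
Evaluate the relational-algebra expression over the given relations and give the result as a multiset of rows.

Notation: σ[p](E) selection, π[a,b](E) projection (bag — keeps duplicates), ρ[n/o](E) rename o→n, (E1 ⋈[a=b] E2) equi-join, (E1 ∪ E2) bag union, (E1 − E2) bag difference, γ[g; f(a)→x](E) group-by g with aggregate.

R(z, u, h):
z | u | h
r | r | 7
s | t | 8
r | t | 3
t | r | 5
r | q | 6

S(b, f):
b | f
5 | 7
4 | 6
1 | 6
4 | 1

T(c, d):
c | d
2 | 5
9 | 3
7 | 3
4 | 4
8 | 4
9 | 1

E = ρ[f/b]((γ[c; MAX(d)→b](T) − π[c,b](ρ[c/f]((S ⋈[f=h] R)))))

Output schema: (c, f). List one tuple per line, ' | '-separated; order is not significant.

Per-node cardinality:
  T → 6
  γ[c; MAX(d)→b](T) → 5
  S → 4
  R → 5
  (S ⋈[f=h] R) → 3
  ρ[c/f]((S ⋈[f=h] R)) → 3
  π[c,b](ρ[c/f]((S ⋈[f=h] R))) → 3
  (γ[c; MAX(d)→b](T) − π[c,b](ρ[c/f]((S ⋈[f=h] R)))) → 5
  ρ[f/b]((γ[c; MAX(d)→b](T) − π[c,b](ρ[c/f]((S ⋈[f=h] R))))) → 5

== RESULT ==
c | f
2 | 5
4 | 4
7 | 3
8 | 4
9 | 3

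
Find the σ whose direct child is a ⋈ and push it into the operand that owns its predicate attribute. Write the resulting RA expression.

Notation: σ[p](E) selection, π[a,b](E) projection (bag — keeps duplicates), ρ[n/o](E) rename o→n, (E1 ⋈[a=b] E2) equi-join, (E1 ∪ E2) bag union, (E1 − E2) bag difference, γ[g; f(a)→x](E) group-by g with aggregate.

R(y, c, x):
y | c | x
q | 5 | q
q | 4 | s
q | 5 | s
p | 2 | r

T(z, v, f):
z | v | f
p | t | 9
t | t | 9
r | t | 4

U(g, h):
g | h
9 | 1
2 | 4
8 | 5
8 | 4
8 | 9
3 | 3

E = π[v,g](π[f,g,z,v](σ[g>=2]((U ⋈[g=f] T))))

σ filters on g, owned by the left side.
E' = π[v,g](π[f,g,z,v]((σ[g>=2](U) ⋈[g=f] T)))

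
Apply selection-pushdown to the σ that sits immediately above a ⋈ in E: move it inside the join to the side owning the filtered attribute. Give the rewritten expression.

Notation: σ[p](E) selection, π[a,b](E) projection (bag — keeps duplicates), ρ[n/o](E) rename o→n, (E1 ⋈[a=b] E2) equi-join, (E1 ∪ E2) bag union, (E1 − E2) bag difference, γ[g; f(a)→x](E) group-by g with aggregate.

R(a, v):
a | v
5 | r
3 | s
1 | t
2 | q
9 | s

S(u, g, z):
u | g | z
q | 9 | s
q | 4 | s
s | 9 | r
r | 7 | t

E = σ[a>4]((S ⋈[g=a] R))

σ filters on a, owned by the right side.
E' = (S ⋈[g=a] σ[a>4](R))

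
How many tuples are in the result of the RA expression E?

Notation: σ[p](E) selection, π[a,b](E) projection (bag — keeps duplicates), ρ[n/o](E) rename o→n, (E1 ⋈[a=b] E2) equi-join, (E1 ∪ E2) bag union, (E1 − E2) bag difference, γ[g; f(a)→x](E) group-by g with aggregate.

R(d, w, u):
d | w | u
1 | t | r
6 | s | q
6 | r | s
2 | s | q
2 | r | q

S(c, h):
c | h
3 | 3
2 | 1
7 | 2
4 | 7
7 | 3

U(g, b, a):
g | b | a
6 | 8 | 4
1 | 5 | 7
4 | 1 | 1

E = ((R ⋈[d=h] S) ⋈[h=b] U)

Subexpression sizes:
  R → 5
  S → 5
  (R ⋈[d=h] S) → 3
  U → 3
  ((R ⋈[d=h] S) ⋈[h=b] U) → 1

|E| = 1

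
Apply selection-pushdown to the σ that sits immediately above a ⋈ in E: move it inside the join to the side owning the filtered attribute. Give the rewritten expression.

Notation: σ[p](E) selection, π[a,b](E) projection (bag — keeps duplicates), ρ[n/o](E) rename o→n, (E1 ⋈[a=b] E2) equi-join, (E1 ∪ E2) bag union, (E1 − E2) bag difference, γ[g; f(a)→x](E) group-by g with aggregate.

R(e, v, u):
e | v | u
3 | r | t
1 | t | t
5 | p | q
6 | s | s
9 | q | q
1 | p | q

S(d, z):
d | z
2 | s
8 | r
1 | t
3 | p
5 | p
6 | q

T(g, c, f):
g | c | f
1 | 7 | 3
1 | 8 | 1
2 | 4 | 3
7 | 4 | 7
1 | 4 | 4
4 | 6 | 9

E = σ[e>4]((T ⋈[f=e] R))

σ filters on e, owned by the right side.
E' = (T ⋈[f=e] σ[e>4](R))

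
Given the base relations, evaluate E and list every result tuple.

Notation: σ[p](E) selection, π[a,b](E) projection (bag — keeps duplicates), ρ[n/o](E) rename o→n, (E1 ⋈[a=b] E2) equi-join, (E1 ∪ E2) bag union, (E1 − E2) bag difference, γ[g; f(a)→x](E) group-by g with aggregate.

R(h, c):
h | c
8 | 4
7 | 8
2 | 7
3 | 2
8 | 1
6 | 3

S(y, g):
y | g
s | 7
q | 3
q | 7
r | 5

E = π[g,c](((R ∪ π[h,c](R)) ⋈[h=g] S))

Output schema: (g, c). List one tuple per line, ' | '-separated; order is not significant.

Subexpression sizes:
  R → 6
  R → 6
  π[h,c](R) → 6
  (R ∪ π[h,c](R)) → 12
  S → 4
  ((R ∪ π[h,c](R)) ⋈[h=g] S) → 6
  π[g,c](((R ∪ π[h,c](R)) ⋈[h=g] S)) → 6

== RESULT ==
g | c
3 | 2
3 | 2
7 | 8
7 | 8
7 | 8
7 | 8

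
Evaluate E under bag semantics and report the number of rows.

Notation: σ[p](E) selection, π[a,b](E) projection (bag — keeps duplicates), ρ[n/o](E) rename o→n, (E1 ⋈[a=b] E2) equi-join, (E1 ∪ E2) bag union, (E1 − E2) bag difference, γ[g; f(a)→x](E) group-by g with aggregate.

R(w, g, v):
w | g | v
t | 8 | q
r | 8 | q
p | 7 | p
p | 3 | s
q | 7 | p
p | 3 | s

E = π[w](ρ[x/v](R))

Stepwise |·|:
  R → 6
  ρ[x/v](R) → 6
  π[w](ρ[x/v](R)) → 6

|E| = 6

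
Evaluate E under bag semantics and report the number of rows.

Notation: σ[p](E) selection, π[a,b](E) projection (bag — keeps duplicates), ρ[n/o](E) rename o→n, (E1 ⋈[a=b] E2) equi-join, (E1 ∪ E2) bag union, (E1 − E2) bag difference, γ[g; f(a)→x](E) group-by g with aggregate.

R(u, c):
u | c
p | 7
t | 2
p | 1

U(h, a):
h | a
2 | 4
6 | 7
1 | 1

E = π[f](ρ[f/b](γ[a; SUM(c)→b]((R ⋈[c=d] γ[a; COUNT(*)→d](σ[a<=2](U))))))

Stepwise |·|:
  R → 3
  U → 3
  σ[a<=2](U) → 1
  γ[a; COUNT(*)→d](σ[a<=2](U)) → 1
  (R ⋈[c=d] γ[a; COUNT(*)→d](σ[a<=2](U))) → 1
  γ[a; SUM(c)→b]((R ⋈[c=d] γ[a; COUNT(*)→d](σ[a<=2](U)))) → 1
  ρ[f/b](γ[a; SUM(c)→b]((R ⋈[c=d] γ[a; COUNT(*)→d](σ[a<=2](U))))) → 1
  π[f](ρ[f/b](γ[a; SUM(c)→b]((R ⋈[c=d] γ[a; COUNT(*)→d](σ[a<=2](U)))))) → 1

|E| = 1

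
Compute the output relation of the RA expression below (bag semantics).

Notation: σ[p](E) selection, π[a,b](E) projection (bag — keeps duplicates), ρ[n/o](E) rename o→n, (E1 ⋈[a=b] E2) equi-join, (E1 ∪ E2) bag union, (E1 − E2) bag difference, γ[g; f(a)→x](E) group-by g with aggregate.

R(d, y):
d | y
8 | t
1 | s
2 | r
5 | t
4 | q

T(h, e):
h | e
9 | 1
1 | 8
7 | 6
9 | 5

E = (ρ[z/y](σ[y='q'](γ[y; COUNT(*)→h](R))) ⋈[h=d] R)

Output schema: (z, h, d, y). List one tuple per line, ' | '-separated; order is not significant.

Stepwise |·|:
  R → 5
  γ[y; COUNT(*)→h](R) → 4
  σ[y='q'](γ[y; COUNT(*)→h](R)) → 1
  ρ[z/y](σ[y='q'](γ[y; COUNT(*)→h](R))) → 1
  R → 5
  (ρ[z/y](σ[y='q'](γ[y; COUNT(*)→h](R))) ⋈[h=d] R) → 1

== RESULT ==
z | h | d | y
q | 1 | 1 | s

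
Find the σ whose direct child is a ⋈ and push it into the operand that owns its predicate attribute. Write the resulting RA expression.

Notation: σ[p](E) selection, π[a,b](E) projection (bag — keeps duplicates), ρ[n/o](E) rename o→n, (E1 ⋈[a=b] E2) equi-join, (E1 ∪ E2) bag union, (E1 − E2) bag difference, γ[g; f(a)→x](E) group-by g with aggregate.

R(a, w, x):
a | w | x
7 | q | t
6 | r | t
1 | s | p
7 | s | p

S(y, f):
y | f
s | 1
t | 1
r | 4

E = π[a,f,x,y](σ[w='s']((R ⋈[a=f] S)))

σ filters on w, owned by the left side.
E' = π[a,f,x,y]((σ[w='s'](R) ⋈[a=f] S))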